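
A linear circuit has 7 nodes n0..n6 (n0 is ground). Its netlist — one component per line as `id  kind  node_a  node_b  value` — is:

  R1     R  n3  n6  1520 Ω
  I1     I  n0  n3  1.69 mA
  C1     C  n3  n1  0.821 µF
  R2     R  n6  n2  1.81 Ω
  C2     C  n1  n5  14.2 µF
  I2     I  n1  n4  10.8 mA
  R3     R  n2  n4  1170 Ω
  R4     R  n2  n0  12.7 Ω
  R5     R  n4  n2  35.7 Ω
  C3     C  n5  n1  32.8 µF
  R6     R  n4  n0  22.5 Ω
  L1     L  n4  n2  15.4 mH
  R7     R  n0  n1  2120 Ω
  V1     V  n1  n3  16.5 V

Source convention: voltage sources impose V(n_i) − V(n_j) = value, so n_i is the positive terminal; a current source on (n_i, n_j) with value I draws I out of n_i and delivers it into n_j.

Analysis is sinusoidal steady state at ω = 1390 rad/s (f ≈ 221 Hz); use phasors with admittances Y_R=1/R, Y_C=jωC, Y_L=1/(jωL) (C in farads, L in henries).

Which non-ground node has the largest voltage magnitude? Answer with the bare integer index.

Element admittances at ω=1390 rad/s:
  Y(R1) = 0.0006579+0.000j S between n3,n6
  I1: injects 0.00169 A into n3 (from n0)
  Y(C1) = 0.000+0.001141j S between n3,n1
  Y(R2) = 0.5525+0.000j S between n6,n2
  Y(C2) = 0.000+0.01974j S between n1,n5
  I2: injects 0.0108 A into n4 (from n1)
  Y(R3) = 0.0008547+0.000j S between n2,n4
  Y(R4) = 0.07874+0.000j S between n2,n0
  Y(R5) = 0.02801+0.000j S between n4,n2
  Y(C3) = 0.000+0.04559j S between n5,n1
  Y(R6) = 0.04444+0.000j S between n4,n0
  Y(L1) = 0.000-0.04672j S between n4,n2
  Y(R7) = 0.0004717+0.000j S between n0,n1
  V1: constraint V(n1)−V(n3) = 16.5
Assemble and solve the 7×7 MNA system:
  V(n1)=1.516-0.01872j  V(n2)=-0.03162-0.03215j  V(n3)=-14.98-0.01872j  V(n4)=0.07795+0.05716j  V(n5)=1.516-0.01872j  V(n6)=-0.04940-0.03214j
  i(V1)=-0.01152-0.01882j

3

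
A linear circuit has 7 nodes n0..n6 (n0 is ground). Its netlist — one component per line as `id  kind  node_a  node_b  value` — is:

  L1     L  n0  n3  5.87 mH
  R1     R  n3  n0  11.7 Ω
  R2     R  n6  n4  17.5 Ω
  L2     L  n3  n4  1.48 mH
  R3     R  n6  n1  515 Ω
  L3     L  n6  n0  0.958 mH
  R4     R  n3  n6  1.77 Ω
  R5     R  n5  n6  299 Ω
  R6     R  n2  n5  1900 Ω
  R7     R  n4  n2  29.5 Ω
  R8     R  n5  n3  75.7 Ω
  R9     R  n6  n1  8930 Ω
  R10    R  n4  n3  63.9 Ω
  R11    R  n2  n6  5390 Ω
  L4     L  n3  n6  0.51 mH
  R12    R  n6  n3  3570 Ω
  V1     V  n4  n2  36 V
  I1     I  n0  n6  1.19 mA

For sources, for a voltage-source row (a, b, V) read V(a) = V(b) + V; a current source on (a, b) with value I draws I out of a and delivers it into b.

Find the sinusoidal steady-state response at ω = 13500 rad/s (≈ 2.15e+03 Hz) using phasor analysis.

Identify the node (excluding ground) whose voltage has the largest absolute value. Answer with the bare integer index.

2

Apply KCL at each of the 6 non-ground nodes and solve the resulting linear system.
Node n1: branches {R3, R9} → V_1 = 0.0002867+0.01574j
Node n2: branches {R6, R7, R11, V1} → V_2 = -35.77+0.1673j
Node n3: branches {L1, R1, L2, R4, R8, R10, L4, R12} → V_3 = -0.0003431+0.0002087j
Node n4: branches {R2, L2, R7, R10, V1} → V_4 = 0.2271+0.1673j
Node n5: branches {R5, R6, R8} → V_5 = -1.102+0.008397j
Node n6: branches {R2, R3, L3, R4, R5, R9, R11, L4, R12, I1} → V_6 = 0.0002867+0.01574j
Source currents: i(V1)=-1.245+0.0001117j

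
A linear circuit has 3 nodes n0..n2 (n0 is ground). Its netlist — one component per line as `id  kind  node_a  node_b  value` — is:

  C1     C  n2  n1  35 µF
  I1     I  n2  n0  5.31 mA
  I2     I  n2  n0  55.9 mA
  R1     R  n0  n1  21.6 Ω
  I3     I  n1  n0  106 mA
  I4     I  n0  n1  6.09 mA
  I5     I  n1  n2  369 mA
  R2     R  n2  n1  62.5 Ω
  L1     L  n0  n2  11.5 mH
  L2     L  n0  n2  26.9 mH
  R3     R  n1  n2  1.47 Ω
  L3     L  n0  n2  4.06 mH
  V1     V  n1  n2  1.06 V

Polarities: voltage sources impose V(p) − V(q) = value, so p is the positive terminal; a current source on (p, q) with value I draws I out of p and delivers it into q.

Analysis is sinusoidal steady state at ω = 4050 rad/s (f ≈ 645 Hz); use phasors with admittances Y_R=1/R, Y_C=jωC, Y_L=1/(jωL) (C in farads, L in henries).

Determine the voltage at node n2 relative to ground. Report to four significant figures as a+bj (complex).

-0.9260-1.829j V

MNA unknowns: 2 node voltages V₁..V_2 plus 1 source current (V1)
C1: Y=0.000+0.1417j on G[2,1]
I1: z[2]−=0.00531, z[0]+=0.00531
I2: z[2]−=0.0559, z[0]+=0.0559
R1: Y=0.04630+0.000j on G[0,1]
I3: z[1]−=0.106, z[0]+=0.106
I4: z[0]−=0.00609, z[1]+=0.00609
I5: z[1]−=0.369, z[2]+=0.369
R2: Y=0.01600+0.000j on G[2,1]
L1: Y=0.000-0.02147j on G[0,2]
L2: Y=0.000-0.009179j on G[0,2]
R3: Y=0.6803+0.000j on G[1,2]
L3: Y=0.000-0.06082j on G[0,2]
V1: row V1−V2=1.06, i_V1 at 1,2
solve → V1=0.1340-1.829j, V2=-0.9260-1.829j
aux → i_V1=-1.213-0.06556j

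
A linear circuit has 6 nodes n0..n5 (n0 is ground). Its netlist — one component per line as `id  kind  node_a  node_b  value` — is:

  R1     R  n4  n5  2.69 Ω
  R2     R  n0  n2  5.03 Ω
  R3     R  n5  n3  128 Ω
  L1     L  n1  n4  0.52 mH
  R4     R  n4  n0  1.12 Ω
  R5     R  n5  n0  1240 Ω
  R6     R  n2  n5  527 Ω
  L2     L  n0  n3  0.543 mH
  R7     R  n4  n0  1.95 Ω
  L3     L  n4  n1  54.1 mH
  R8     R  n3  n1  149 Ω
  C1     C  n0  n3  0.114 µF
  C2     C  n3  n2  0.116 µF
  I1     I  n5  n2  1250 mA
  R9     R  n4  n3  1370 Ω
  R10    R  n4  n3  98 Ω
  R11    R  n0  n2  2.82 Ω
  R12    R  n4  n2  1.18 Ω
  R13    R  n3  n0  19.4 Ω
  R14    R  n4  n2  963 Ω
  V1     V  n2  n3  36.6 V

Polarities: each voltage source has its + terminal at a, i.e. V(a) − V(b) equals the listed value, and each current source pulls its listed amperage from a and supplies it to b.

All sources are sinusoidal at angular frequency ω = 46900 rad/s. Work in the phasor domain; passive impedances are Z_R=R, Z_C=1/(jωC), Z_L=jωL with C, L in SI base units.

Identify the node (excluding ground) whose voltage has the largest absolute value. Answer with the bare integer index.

Element admittances at ω=46900 rad/s:
  Y(R1) = 0.3717+0.000j S between n4,n5
  Y(R2) = 0.1988+0.000j S between n0,n2
  Y(R3) = 0.007812+0.000j S between n5,n3
  Y(L1) = 0.000-0.04100j S between n1,n4
  Y(R4) = 0.8929+0.000j S between n4,n0
  Y(R5) = 0.0008065+0.000j S between n5,n0
  Y(R6) = 0.001898+0.000j S between n2,n5
  Y(L2) = 0.000-0.03927j S between n0,n3
  Y(R7) = 0.5128+0.000j S between n4,n0
  Y(L3) = 0.000-0.0003941j S between n4,n1
  Y(R8) = 0.006711+0.000j S between n3,n1
  Y(C1) = 0.000+0.005347j S between n0,n3
  Y(C2) = 0.000+0.005440j S between n3,n2
  I1: injects 1.25 A into n2 (from n5)
  Y(R9) = 0.0007299+0.000j S between n4,n3
  Y(R10) = 0.01020+0.000j S between n4,n3
  Y(R11) = 0.3546+0.000j S between n0,n2
  Y(R12) = 0.8475+0.000j S between n4,n2
  Y(R13) = 0.05155+0.000j S between n3,n0
  Y(R14) = 0.001038+0.000j S between n4,n2
  V1: constraint V(n2)−V(n3) = 36.6
Assemble and solve the 6×6 MNA system:
  V(n1)=-0.6161-5.750j  V(n2)=2.831-1.020j  V(n3)=-33.77-1.020j  V(n4)=0.1507-0.3756j  V(n5)=-3.800-0.3912j
  i(V1)=-2.603+0.9136j

3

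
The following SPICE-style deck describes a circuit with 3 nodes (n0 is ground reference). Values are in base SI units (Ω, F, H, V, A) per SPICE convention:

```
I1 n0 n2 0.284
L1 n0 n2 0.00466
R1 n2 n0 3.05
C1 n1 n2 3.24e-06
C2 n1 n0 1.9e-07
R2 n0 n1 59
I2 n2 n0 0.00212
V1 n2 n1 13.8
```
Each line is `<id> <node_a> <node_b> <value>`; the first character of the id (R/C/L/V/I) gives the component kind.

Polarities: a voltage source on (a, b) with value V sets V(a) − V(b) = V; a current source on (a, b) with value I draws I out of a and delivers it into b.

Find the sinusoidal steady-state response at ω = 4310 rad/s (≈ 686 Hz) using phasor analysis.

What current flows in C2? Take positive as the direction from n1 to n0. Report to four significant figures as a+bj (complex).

-0.0001968-0.01010j A

MNA unknowns: 2 node voltages V₁..V_2 plus 1 source current (V1)
I1: z[0]−=0.284, z[2]+=0.284
L1: Y=0.000-0.04979j on G[0,2]
R1: Y=0.3279+0.000j on G[2,0]
C1: Y=0.000+0.01396j on G[1,2]
C2: Y=0.000+0.0008189j on G[1,0]
R2: Y=0.01695+0.000j on G[0,1]
I2: z[2]−=0.00212, z[0]+=0.00212
V1: row V2−V1=13.8, i_V1 at 2,1
solve → V1=-12.34+0.2404j, V2=1.462+0.2404j
aux → i_V1=-0.2093-0.1987j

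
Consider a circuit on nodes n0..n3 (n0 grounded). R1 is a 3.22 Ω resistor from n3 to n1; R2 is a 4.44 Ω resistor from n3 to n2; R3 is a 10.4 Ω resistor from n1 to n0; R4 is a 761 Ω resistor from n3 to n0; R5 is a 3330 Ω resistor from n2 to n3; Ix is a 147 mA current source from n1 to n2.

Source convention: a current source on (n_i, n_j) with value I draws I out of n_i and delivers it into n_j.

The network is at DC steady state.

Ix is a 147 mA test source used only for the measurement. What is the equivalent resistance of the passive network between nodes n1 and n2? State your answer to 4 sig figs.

MNA unknowns: 3 node voltages V₁..V_3
R1: Y=0.3106 on G[3,1]
R2: Y=0.2252 on G[3,2]
R3: Y=0.09615 on G[1,0]
R4: Y=0.001314 on G[3,0]
R5: Y=0.0003003 on G[2,3]
Ix: z[1]−=0.147, z[2]+=0.147
solve → V1=-0.006355, V2=1.117, V3=0.4650

R_eq = 7.641 Ω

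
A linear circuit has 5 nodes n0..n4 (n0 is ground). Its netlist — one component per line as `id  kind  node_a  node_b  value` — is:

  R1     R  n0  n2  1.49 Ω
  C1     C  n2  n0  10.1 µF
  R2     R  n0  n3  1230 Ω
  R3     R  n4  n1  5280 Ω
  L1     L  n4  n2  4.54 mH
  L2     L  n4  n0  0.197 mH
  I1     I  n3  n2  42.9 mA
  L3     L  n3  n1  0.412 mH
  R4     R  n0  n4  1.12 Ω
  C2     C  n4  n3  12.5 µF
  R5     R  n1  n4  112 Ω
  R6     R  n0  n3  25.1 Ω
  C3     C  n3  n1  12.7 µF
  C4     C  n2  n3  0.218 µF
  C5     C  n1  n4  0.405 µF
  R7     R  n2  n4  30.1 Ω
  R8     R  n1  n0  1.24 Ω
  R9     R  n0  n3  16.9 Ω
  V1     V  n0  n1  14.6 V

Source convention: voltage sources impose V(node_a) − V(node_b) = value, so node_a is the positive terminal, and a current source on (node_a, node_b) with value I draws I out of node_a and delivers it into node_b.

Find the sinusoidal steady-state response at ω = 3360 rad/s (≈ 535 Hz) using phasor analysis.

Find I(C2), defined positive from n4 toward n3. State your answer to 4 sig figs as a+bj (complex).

MNA unknowns: 4 node voltages V₁..V_4 plus 1 source current (V1)
R1: Y=0.6711+0.000j on G[0,2]
C1: Y=0.000+0.03394j on G[2,0]
R2: Y=0.0008130+0.000j on G[0,3]
R3: Y=0.0001894+0.000j on G[4,1]
L1: Y=0.000-0.06555j on G[4,2]
L2: Y=0.000-1.511j on G[4,0]
I1: z[3]−=0.0429, z[2]+=0.0429
L3: Y=0.000-0.7224j on G[3,1]
R4: Y=0.8929+0.000j on G[0,4]
C2: Y=0.000+0.04200j on G[4,3]
R5: Y=0.008929+0.000j on G[1,4]
R6: Y=0.03984+0.000j on G[0,3]
C3: Y=0.000+0.04267j on G[3,1]
C4: Y=0.000+0.0007325j on G[2,3]
C5: Y=0.000+0.001361j on G[1,4]
R7: Y=0.03322+0.000j on G[2,4]
R8: Y=0.8065+0.000j on G[1,0]
R9: Y=0.05917+0.000j on G[0,3]
V1: row V0−V1=14.6, i_V1 at 0,1
solve → V1=-14.60+0.000j, V2=0.04418-0.05130j, V3=-15.23+2.339j, V4=0.2481-0.3035j
aux → i_V1=-13.50-0.4451j

0.1110+0.6500j A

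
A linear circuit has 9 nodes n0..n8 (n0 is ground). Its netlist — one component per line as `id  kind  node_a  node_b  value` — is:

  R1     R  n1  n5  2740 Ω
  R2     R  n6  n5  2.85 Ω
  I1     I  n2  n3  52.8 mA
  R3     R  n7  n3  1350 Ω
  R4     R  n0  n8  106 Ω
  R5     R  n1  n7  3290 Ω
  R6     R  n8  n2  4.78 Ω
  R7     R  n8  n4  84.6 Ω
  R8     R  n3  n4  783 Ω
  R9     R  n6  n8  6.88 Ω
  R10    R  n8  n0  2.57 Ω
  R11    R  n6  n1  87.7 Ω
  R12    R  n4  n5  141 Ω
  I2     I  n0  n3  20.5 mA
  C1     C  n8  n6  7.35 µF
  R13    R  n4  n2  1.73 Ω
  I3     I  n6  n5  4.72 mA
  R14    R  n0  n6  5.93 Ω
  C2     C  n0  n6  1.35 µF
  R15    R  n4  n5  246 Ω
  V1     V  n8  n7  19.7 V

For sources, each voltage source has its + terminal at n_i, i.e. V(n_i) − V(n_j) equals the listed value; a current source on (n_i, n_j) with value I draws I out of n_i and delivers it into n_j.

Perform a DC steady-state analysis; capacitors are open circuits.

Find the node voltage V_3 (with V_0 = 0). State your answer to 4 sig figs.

29.14 V

Apply KCL at each of the 8 non-ground nodes and solve the resulting linear system.
Node n1: branches {R1, R5, R11} → V_1 = -0.4895
Node n2: branches {I1, R6, R13} → V_2 = -0.02585
Node n3: branches {I1, R3, R8, I2} → V_3 = 29.14
Node n4: branches {R7, R8, R12, R13, R15} → V_4 = 0.03828
Node n5: branches {R1, R2, R12, I3, R15} → V_5 = 0.01854
Node n6: branches {R2, R9, R11, C1, I3, R14, C2} → V_6 = 0.004987
Node n7: branches {R3, R5, V1} → V_7 = -19.65
Node n8: branches {R4, R6, R7, R9, R10, C1, V1} → V_8 = 0.04933
Source currents: i(V1)=-0.04196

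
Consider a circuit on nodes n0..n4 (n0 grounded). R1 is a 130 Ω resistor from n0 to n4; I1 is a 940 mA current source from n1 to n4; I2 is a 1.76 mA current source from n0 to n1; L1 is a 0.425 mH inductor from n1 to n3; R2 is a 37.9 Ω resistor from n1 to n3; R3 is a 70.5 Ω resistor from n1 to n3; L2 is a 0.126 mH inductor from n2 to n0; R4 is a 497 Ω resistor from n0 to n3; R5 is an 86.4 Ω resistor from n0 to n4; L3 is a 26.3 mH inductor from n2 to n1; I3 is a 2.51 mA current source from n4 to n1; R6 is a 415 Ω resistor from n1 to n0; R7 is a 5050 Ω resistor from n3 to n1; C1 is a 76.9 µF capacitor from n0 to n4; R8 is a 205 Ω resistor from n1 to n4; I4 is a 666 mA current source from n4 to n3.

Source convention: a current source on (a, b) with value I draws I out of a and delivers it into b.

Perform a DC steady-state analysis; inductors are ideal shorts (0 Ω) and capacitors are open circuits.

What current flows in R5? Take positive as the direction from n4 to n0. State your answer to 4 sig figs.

Apply KCL at each of the 4 non-ground nodes and solve the resulting linear system.
Node n1: branches {I1, I2, L1, R2, R3, L3, I3, R6, R7, R8} → V_1 = 0.000
Node n2: branches {L2, L3} → V_2 = 0.000
Node n3: branches {L1, R2, R3, R4, R7, I4} → V_3 = 0.000
Node n4: branches {R1, I1, R5, I3, C1, R8, I4} → V_4 = 11.24
Source currents: i(L1)=-0.6660, i(L2)=-0.2149, i(L3)=0.2149

0.1301 A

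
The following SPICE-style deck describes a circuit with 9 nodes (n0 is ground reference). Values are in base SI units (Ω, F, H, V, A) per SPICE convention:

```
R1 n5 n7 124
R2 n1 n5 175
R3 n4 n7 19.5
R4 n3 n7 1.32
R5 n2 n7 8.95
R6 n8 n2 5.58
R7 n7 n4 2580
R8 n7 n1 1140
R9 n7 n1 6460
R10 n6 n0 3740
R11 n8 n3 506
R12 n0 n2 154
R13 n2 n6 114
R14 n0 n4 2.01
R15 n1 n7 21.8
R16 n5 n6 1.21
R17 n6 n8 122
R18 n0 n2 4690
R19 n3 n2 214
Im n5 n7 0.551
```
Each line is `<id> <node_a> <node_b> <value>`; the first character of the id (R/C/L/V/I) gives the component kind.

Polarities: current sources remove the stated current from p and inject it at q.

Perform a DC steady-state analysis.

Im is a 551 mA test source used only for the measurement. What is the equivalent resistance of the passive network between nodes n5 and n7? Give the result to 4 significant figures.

Apply KCL at each of the 8 non-ground nodes and solve the resulting linear system.
Node n1: branches {R2, R8, R9, R15} → V_1 = -1.768
Node n2: branches {R5, R6, R12, R13, R18, R19} → V_2 = -1.909
Node n3: branches {R4, R11, R19} → V_3 = 0.3606
Node n4: branches {R3, R7, R14} → V_4 = 0.03598
Node n5: branches {R1, R2, R16, Im} → V_5 = -19.42
Node n6: branches {R10, R13, R16, R17} → V_6 = -19.07
Node n7: branches {R1, R3, R4, R5, R7, R8, R9, R15, Im} → V_7 = 0.3824
Node n8: branches {R6, R11, R17} → V_8 = -2.628

R_eq = 35.94 Ω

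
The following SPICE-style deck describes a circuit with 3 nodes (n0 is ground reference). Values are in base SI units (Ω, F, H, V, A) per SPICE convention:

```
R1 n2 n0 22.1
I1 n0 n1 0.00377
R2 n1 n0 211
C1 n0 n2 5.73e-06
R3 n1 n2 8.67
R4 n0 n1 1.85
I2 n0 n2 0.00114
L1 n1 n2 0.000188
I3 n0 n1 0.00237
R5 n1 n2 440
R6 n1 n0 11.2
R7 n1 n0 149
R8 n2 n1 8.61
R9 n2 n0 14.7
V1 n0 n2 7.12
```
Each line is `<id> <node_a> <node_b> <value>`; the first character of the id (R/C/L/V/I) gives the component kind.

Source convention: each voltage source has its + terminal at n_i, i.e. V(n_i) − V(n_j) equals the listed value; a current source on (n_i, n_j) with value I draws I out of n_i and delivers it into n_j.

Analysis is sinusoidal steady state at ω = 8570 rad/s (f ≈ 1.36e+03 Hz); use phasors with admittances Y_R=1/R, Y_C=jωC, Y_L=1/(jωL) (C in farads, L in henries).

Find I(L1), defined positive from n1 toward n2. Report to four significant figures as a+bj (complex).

MNA unknowns: 2 node voltages V₁..V_2 plus 1 source current (V1)
R1: Y=0.04525+0.000j on G[2,0]
I1: z[0]−=0.00377, z[1]+=0.00377
R2: Y=0.004739+0.000j on G[1,0]
C1: Y=0.000+0.04911j on G[0,2]
R3: Y=0.1153+0.000j on G[1,2]
R4: Y=0.5405+0.000j on G[0,1]
I2: z[0]−=0.00114, z[2]+=0.00114
L1: Y=0.000-0.6207j on G[1,2]
I3: z[0]−=0.00237, z[1]+=0.00237
R5: Y=0.002273+0.000j on G[1,2]
R6: Y=0.08929+0.000j on G[1,0]
R7: Y=0.006711+0.000j on G[1,0]
R8: Y=0.1161+0.000j on G[2,1]
R9: Y=0.06803+0.000j on G[2,0]
V1: row V0−V2=7.12, i_V1 at 0,2
solve → V1=-3.644+2.466j, V2=-7.120+0.000j
aux → i_V1=-3.151+1.232j

1.530-2.158j A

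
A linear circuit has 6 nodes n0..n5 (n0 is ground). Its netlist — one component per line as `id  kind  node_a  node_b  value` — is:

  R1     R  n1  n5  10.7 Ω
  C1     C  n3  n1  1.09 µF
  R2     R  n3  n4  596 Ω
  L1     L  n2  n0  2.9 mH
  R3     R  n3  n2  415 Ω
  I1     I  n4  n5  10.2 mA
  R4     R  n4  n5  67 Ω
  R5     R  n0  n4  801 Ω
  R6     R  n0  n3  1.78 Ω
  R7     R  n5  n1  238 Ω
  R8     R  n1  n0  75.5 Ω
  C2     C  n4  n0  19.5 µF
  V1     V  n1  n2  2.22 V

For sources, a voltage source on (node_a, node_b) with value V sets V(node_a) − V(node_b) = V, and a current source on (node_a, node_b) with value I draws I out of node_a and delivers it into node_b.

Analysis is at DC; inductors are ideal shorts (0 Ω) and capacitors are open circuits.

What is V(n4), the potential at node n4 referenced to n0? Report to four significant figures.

Apply KCL at each of the 5 non-ground nodes and solve the resulting linear system.
Node n1: branches {R1, C1, R7, R8, V1} → V_1 = 2.220
Node n2: branches {L1, R3, V1} → V_2 = 0.000
Node n3: branches {C1, R2, R3, R6} → V_3 = 0.003717
Node n4: branches {R2, I1, R4, R5, C2} → V_4 = 1.254
Node n5: branches {R1, I1, R4, R7} → V_5 = 2.182
Source currents: i(L1)=-0.03306, i(V1)=-0.03307

1.254 V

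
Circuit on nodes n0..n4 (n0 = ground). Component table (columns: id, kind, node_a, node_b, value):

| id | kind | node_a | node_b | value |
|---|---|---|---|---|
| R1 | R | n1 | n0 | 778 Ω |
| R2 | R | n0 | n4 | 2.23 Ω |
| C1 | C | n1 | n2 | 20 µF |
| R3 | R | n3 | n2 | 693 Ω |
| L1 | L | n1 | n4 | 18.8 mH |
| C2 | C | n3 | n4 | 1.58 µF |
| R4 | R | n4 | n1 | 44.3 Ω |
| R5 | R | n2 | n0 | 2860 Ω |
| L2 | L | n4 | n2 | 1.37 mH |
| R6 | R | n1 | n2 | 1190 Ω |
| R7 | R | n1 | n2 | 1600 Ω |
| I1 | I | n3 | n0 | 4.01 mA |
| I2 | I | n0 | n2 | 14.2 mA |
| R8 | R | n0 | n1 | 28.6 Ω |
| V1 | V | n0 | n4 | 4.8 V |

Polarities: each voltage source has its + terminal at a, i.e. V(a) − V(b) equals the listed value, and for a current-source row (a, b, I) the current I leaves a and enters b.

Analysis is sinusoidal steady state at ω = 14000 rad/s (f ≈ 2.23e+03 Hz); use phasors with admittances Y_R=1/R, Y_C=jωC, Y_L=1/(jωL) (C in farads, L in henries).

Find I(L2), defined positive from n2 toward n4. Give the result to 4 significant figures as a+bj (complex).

0.09755-0.09004j A

Element admittances at ω=14000 rad/s:
  Y(R1) = 0.001285+0.000j S between n1,n0
  Y(R2) = 0.4484+0.000j S between n0,n4
  Y(C1) = 0.000+0.2800j S between n1,n2
  Y(R3) = 0.001443+0.000j S between n3,n2
  Y(L1) = 0.000-0.003799j S between n1,n4
  Y(C2) = 0.000+0.02212j S between n3,n4
  Y(R4) = 0.02257+0.000j S between n4,n1
  Y(R5) = 0.0003497+0.000j S between n2,n0
  Y(L2) = 0.000-0.05214j S between n4,n2
  Y(R6) = 0.0008403+0.000j S between n1,n2
  Y(R7) = 0.0006250+0.000j S between n1,n2
  I1: injects 0.00401 A into n0 (from n3)
  I2: injects 0.0142 A into n2 (from n0)
  Y(R8) = 0.03497+0.000j S between n0,n1
  V1: constraint V(n0)−V(n4) = 4.8
Assemble and solve the 5×5 MNA system:
  V(n1)=-3.381+1.567j  V(n2)=-3.073+1.871j  V(n3)=-4.683+0.07626j  V(n4)=-4.800+0.000j
  i(V1)=-2.286+0.05747j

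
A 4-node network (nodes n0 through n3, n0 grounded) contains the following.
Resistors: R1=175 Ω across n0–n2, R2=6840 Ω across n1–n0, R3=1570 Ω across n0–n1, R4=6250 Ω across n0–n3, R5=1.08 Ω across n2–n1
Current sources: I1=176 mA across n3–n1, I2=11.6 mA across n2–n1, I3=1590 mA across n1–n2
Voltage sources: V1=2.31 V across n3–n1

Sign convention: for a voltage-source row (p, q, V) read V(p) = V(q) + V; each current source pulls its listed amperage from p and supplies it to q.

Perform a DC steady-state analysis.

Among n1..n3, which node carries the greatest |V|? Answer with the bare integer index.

MNA unknowns: 3 node voltages V₁..V_3 plus 1 source current (V1)
R1: Y=0.005714 on G[0,2]
I1: z[3]−=0.176, z[1]+=0.176
I2: z[2]−=0.0116, z[1]+=0.0116
R2: Y=0.0001462 on G[1,0]
R3: Y=0.0006369 on G[0,1]
I3: z[1]−=1.59, z[2]+=1.59
R4: Y=0.0001600 on G[0,3]
R5: Y=0.9259 on G[2,1]
V1: row V3−V1=2.31, i_V1 at 3,1
solve → V1=-1.518, V2=0.1858, V3=0.7923
aux → i_V1=-0.1761

1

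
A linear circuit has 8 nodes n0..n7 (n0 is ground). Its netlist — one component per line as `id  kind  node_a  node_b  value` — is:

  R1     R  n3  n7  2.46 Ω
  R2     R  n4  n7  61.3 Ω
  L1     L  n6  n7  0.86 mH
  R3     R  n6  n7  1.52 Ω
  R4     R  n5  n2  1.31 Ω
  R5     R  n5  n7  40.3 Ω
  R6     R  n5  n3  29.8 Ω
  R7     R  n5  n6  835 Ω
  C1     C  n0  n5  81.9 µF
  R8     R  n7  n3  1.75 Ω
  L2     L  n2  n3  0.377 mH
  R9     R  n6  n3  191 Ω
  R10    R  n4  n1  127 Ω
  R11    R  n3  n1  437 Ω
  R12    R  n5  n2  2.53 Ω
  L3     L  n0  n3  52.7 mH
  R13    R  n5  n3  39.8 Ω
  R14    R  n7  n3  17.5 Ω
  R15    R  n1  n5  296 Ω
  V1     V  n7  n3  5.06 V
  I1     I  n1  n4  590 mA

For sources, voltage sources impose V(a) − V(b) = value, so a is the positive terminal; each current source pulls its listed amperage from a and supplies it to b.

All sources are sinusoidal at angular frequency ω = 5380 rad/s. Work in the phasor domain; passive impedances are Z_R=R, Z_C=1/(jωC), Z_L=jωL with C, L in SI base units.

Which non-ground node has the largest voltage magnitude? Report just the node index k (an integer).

Apply KCL at each of the 7 non-ground nodes and solve the resulting linear system.
Node n1: branches {R10, R11, R15, I1} → V_1 = -33.81-0.02070j
Node n2: branches {R4, L2, R12} → V_2 = -0.01365+0.001939j
Node n3: branches {R1, R6, R8, L2, R9, R11, L3, R13, R14, V1} → V_3 = -0.01877-0.02979j
Node n4: branches {R2, R10, I1} → V_4 = 16.78-0.02683j
Node n5: branches {R4, R5, R6, R7, C1, R12, R13, R15} → V_5 = -0.0001502-0.0002385j
Node n6: branches {L1, R3, R7, R9} → V_6 = 4.997-0.04415j
Node n7: branches {R1, R2, L1, R3, R5, R8, R14, V1} → V_7 = 5.041-0.02979j
Source currents: i(V1)=-5.203+0.0009094j

1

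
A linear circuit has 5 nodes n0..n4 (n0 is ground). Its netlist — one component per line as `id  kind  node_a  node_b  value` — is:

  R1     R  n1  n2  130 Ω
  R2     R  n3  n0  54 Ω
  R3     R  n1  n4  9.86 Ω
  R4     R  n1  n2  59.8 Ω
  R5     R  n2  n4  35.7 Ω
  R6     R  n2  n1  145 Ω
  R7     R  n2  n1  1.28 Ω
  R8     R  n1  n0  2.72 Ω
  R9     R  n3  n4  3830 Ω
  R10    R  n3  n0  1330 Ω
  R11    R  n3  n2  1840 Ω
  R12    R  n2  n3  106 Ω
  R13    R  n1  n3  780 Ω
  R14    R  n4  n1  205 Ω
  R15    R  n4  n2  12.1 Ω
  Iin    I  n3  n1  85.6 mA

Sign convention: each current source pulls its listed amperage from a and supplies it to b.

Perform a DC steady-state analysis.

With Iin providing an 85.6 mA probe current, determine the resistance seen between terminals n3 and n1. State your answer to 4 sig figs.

MNA unknowns: 4 node voltages V₁..V_4
R1: Y=0.007692 on G[1,2]
R2: Y=0.01852 on G[3,0]
R3: Y=0.1014 on G[1,4]
R4: Y=0.01672 on G[1,2]
R5: Y=0.02801 on G[2,4]
R6: Y=0.006897 on G[2,1]
R7: Y=0.7812 on G[2,1]
R8: Y=0.3676 on G[1,0]
R9: Y=0.0002611 on G[3,4]
R10: Y=0.0007519 on G[3,0]
R11: Y=0.0005435 on G[3,2]
R12: Y=0.009434 on G[2,3]
R13: Y=0.001282 on G[1,3]
R14: Y=0.004878 on G[4,1]
R15: Y=0.08264 on G[4,2]
Iin: z[3]−=0.0856, z[1]+=0.0856
solve → V1=0.1435, V2=0.1103, V3=-2.737, V4=0.1231

R_eq = 33.65 Ω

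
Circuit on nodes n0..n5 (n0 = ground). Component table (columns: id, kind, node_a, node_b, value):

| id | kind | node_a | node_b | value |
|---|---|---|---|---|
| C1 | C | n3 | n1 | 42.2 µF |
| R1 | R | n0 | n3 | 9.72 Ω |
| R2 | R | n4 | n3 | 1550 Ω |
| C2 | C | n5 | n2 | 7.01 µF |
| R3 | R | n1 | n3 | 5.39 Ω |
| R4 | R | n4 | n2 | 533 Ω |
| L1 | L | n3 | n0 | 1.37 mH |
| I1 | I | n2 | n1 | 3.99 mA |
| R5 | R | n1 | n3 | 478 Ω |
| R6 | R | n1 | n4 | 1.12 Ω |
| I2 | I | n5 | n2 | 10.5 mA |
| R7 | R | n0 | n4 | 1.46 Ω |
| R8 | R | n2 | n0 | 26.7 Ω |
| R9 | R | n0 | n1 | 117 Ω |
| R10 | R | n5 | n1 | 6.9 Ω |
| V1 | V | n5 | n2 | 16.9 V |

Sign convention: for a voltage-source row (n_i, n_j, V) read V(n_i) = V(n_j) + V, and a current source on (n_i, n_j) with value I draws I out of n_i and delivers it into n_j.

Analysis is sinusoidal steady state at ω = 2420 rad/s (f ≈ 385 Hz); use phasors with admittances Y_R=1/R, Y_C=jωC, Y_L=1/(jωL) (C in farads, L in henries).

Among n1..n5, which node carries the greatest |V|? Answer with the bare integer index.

2

Apply KCL at each of the 5 non-ground nodes and solve the resulting linear system.
Node n1: branches {C1, R3, I1, R5, R6, R9, R10} → V_1 = 0.8240+0.03673j
Node n2: branches {C2, R4, I1, I2, R8, V1} → V_2 = -12.66+0.02910j
Node n3: branches {C1, R1, R2, R3, L1, R5} → V_3 = 0.2074+0.4549j
Node n4: branches {R2, R4, R6, R7} → V_4 = 0.4506+0.02097j
Node n5: branches {C2, I2, R10, V1} → V_5 = 4.238+0.02910j
Source currents: i(V1)=-0.5053-0.2856j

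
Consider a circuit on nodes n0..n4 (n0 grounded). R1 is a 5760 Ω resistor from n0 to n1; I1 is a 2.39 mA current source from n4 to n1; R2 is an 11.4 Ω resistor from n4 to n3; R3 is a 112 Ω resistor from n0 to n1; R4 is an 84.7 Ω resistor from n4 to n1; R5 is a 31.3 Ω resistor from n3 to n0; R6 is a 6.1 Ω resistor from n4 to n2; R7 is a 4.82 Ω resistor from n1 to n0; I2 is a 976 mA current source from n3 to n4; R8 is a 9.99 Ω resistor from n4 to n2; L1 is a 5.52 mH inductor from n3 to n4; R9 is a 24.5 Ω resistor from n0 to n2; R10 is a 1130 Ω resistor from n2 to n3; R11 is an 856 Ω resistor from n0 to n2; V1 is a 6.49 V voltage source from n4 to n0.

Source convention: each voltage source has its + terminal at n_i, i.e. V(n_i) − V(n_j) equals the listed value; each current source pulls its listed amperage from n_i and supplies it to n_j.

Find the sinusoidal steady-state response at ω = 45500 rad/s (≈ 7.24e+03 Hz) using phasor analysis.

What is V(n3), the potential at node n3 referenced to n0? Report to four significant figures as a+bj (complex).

-3.322-0.3241j V

Apply KCL at each of the 4 non-ground nodes and solve the resulting linear system.
Node n1: branches {R1, I1, R3, R4, R7} → V_1 = 0.3460+0.000j
Node n2: branches {R6, R8, R9, R10, R11} → V_2 = 5.574-0.0009345j
Node n3: branches {R2, R5, I2, L1, R10} → V_3 = -3.322-0.3241j
Node n4: branches {I1, R2, R4, R6, I2, R8, L1, V1} → V_4 = 6.490+0.000j
Source currents: i(V1)=-0.2028+0.01039j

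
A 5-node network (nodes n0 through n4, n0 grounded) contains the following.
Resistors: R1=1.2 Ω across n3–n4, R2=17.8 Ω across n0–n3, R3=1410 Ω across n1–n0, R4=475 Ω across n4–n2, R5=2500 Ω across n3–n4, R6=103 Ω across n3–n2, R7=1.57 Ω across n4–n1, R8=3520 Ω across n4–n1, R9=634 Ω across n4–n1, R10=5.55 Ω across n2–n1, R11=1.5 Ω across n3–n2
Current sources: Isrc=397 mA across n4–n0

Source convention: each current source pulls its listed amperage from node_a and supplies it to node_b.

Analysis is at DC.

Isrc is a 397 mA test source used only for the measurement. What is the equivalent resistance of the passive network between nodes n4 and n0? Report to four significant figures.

R_eq = 18.61 Ω

Element admittances at DC:
  Y(R1) = 0.8333 S between n3,n4
  Y(R2) = 0.05618 S between n0,n3
  Y(R3) = 0.0007092 S between n1,n0
  Y(R4) = 0.002105 S between n4,n2
  Y(R5) = 0.0004000 S between n3,n4
  Y(R6) = 0.009709 S between n3,n2
  Y(R7) = 0.6369 S between n4,n1
  Y(R8) = 0.0002841 S between n4,n1
  Y(R9) = 0.001577 S between n4,n1
  Y(R10) = 0.1802 S between n2,n1
  Y(R11) = 0.6667 S between n3,n2
  Isrc: injects 0.397 A into n0 (from n4)
Assemble and solve the 4×4 MNA system:
  V(n1)=-7.306  V(n2)=-7.045  V(n3)=-6.974  V(n4)=-7.387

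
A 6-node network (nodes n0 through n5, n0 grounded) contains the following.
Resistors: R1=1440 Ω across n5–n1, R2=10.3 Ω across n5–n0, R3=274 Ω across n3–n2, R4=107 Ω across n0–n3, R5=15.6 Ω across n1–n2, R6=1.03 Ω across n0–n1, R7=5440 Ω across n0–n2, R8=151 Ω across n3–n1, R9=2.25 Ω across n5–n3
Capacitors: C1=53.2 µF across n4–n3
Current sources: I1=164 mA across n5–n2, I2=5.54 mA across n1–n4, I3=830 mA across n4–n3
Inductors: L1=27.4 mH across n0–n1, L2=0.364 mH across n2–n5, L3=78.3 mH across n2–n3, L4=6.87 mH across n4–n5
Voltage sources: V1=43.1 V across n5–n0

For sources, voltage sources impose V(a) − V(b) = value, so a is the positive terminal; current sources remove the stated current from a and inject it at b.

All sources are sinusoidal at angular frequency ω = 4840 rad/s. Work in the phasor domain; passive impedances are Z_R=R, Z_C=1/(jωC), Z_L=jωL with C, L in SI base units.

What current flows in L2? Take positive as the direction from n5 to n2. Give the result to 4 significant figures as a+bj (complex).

2.383-0.2725j A

MNA unknowns: 5 node voltages V₁..V_5 plus 1 source current (V1)
R1: Y=0.0006944+0.000j on G[5,1]
R2: Y=0.09709+0.000j on G[5,0]
R3: Y=0.003650+0.000j on G[3,2]
R4: Y=0.009346+0.000j on G[0,3]
R5: Y=0.06410+0.000j on G[1,2]
C1: Y=0.000+0.2575j on G[4,3]
R6: Y=0.9709+0.000j on G[0,1]
R7: Y=0.0001838+0.000j on G[0,2]
R8: Y=0.006623+0.000j on G[3,1]
I1: z[5]−=0.164, z[2]+=0.164
R9: Y=0.4444+0.000j on G[5,3]
L1: Y=0.000-0.007541j on G[0,1]
L2: Y=0.000-0.5676j on G[2,5]
L3: Y=0.000-0.002639j on G[2,3]
I2: z[1]−=0.00554, z[4]+=0.00554
I3: z[4]−=0.83, z[3]+=0.83
L4: Y=0.000-0.03007j on G[4,5]
V1: row V5−V0=43.1, i_V1 at 5,0
solve → V1=2.909-0.2382j, V2=42.62-4.198j, V3=41.42-0.1664j, V4=41.20+3.437j, V5=43.10+0.000j
aux → i_V1=-7.402+0.2555j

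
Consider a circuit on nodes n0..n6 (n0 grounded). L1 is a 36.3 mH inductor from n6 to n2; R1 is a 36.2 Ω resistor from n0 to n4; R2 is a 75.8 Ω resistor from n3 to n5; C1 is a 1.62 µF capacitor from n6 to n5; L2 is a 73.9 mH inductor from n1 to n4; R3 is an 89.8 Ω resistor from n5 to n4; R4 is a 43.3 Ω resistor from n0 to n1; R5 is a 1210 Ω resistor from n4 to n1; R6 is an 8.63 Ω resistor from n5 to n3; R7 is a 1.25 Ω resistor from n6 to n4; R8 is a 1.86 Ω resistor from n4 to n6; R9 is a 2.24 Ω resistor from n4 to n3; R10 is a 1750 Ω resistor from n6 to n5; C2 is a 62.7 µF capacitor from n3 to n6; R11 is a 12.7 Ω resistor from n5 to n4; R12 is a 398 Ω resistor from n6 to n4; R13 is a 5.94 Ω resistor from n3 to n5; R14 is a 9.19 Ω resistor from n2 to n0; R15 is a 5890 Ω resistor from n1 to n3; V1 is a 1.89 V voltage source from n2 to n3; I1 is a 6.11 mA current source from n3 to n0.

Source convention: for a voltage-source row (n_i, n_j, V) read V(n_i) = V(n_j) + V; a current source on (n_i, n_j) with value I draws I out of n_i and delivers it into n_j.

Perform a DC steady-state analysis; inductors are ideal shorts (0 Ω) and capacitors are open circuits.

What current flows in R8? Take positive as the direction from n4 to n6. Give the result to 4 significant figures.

Apply KCL at each of the 6 non-ground nodes and solve the resulting linear system.
Node n1: branches {L2, R4, R5, R15} → V_1 = -0.3891
Node n2: branches {L1, R14, V1} → V_2 = 0.1252
Node n3: branches {R2, R6, R9, C2, R13, R15, V1, I1} → V_3 = -1.765
Node n4: branches {R1, L2, R3, R5, R7, R8, R9, R11, R12} → V_4 = -0.3891
Node n5: branches {R2, C1, R3, R6, R10, R11, R13} → V_5 = -1.443
Node n6: branches {L1, C1, R7, R8, R10, C2, R12} → V_6 = 0.1252
Source currents: i(L1)=-0.6902, i(L2)=0.008754, i(V1)=-0.7039

-0.2765 A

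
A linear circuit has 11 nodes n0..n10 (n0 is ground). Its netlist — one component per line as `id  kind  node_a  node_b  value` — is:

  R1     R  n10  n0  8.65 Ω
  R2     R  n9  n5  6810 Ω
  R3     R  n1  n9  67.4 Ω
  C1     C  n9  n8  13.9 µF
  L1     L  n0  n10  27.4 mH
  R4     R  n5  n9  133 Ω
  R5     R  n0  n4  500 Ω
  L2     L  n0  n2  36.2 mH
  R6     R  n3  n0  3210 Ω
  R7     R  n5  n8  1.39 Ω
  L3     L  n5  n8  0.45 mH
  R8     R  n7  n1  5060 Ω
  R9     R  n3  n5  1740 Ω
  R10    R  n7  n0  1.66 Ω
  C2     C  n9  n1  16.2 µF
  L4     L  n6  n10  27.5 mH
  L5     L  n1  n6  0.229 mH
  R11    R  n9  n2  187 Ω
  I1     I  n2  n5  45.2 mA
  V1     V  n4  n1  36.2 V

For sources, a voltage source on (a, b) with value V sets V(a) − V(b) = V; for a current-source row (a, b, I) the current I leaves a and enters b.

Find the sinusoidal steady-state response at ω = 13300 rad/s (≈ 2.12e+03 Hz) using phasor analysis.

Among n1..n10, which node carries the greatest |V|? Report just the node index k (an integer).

MNA unknowns: 10 node voltages V₁..V_10 plus 1 source current (V1)
R1: Y=0.1156+0.000j on G[10,0]
R2: Y=0.0001468+0.000j on G[9,5]
R3: Y=0.01484+0.000j on G[1,9]
C1: Y=0.000+0.1849j on G[9,8]
L1: Y=0.000-0.002744j on G[0,10]
R4: Y=0.007519+0.000j on G[5,9]
R5: Y=0.002000+0.000j on G[0,4]
L2: Y=0.000-0.002077j on G[0,2]
R6: Y=0.0003115+0.000j on G[3,0]
R7: Y=0.7194+0.000j on G[5,8]
L3: Y=0.000-0.1671j on G[5,8]
R8: Y=0.0001976+0.000j on G[7,1]
R9: Y=0.0005747+0.000j on G[3,5]
R10: Y=0.6024+0.000j on G[7,0]
C2: Y=0.000+0.2155j on G[9,1]
L4: Y=0.000-0.002734j on G[6,10]
L5: Y=0.000-0.3283j on G[1,6]
R11: Y=0.005348+0.000j on G[9,2]
I1: z[2]−=0.0452, z[5]+=0.0452
V1: row V4−V1=36.2, i_V1 at 4,1
solve → V1=-4.639-11.41j, V2=-7.519-14.48j, V3=-2.989-7.643j, V4=31.56-11.41j, V5=-4.609-11.79j, V6=-4.603-11.32j, V7=-0.001521-0.003742j, V8=-4.668-11.80j, V9=-4.690-11.56j, V10=-0.2722+0.09596j
aux → i_V1=-0.06312+0.02282j

4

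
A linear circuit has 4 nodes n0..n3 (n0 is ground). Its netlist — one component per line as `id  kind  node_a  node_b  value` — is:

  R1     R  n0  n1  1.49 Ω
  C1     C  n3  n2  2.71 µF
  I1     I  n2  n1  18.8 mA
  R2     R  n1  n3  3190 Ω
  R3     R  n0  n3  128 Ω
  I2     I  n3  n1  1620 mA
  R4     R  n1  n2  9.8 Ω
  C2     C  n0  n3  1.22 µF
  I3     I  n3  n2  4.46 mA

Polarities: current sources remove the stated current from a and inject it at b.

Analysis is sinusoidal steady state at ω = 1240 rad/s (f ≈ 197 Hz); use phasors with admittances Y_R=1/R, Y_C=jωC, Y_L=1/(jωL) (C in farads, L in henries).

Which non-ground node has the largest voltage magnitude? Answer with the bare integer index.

Apply KCL at each of the 3 non-ground nodes and solve the resulting linear system.
Node n1: branches {R1, I1, R2, I2, R4} → V_1 = 1.890-0.6816j
Node n2: branches {C1, I1, R4, I3} → V_2 = -1.286-5.433j
Node n3: branches {C1, R2, R3, I2, C2, I3} → V_3 = -145.6+86.74j

3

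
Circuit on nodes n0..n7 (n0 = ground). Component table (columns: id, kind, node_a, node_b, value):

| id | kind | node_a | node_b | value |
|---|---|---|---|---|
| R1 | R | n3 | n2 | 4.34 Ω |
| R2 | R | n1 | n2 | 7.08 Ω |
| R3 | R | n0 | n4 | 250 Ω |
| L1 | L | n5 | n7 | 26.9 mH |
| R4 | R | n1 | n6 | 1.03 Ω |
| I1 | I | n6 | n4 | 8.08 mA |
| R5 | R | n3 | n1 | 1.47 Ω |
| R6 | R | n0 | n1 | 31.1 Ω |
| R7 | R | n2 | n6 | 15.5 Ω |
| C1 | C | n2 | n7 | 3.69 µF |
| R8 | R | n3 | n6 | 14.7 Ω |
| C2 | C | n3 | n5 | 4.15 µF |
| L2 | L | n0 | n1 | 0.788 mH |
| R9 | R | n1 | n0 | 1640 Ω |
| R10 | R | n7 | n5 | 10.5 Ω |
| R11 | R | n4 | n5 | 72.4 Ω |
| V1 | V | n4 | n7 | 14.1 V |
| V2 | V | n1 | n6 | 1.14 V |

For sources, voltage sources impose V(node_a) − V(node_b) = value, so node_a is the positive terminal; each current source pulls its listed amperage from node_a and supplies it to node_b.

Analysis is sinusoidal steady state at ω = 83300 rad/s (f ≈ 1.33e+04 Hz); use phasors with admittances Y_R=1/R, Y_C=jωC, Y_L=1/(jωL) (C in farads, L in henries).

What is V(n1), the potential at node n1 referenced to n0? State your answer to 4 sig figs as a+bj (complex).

-1.226-0.5445j V

Apply KCL at each of the 7 non-ground nodes and solve the resulting linear system.
Node n1: branches {R2, R4, R5, R6, L2, R9, V2} → V_1 = -1.226-0.5445j
Node n2: branches {R1, R2, R7, C1} → V_2 = -1.777-0.6733j
Node n3: branches {R1, R5, R8, C2} → V_3 = -1.330-0.5079j
Node n4: branches {R3, I1, R11, V1} → V_4 = 12.11-0.2080j
Node n5: branches {L1, C2, R10, R11} → V_5 = -1.140-0.8049j
Node n6: branches {R4, I1, R7, R8, V2} → V_6 = -2.366-0.5445j
Node n7: branches {L1, C1, R10, V1} → V_7 = -1.987-0.2080j
Source currents: i(V1)=-0.2234-0.007411j, i(V2)=-1.207+0.005828j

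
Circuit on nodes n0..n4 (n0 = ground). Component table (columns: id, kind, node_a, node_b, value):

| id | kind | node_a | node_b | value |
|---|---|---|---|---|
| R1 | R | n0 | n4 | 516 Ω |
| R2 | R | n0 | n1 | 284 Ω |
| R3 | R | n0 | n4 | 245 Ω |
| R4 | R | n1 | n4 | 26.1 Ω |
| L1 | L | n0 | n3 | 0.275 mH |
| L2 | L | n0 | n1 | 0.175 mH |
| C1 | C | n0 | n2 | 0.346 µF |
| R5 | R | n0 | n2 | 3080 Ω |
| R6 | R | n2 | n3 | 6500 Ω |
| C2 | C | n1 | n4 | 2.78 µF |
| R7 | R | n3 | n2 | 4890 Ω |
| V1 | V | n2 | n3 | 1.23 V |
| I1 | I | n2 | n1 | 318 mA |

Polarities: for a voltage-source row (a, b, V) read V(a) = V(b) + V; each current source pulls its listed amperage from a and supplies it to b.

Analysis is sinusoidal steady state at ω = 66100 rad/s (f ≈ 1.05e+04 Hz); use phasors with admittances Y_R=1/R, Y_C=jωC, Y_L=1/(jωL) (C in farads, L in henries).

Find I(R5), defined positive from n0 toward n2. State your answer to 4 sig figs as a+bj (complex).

Element admittances at ω=66100 rad/s:
  Y(R1) = 0.001938+0.000j S between n0,n4
  Y(R2) = 0.003521+0.000j S between n0,n1
  Y(R3) = 0.004082+0.000j S between n0,n4
  Y(R4) = 0.03831+0.000j S between n1,n4
  Y(L1) = 0.000-0.05501j S between n0,n3
  Y(L2) = 0.000-0.08645j S between n0,n1
  Y(C1) = 0.000+0.02287j S between n0,n2
  Y(R5) = 0.0003247+0.000j S between n0,n2
  Y(R6) = 0.0001538+0.000j S between n2,n3
  Y(C2) = 0.000+0.1838j S between n1,n4
  Y(R7) = 0.0002045+0.000j S between n3,n2
  V1: constraint V(n2)−V(n3) = 1.23
  I1: injects 0.318 A into n1 (from n2)
Assemble and solve the 5×5 MNA system:
  V(n1)=0.4009+3.642j  V(n2)=2.005-9.914j  V(n3)=0.7751-9.914j  V(n4)=0.2852+3.627j
  i(V1)=-0.5458-0.04264j

-0.0006510+0.003219j A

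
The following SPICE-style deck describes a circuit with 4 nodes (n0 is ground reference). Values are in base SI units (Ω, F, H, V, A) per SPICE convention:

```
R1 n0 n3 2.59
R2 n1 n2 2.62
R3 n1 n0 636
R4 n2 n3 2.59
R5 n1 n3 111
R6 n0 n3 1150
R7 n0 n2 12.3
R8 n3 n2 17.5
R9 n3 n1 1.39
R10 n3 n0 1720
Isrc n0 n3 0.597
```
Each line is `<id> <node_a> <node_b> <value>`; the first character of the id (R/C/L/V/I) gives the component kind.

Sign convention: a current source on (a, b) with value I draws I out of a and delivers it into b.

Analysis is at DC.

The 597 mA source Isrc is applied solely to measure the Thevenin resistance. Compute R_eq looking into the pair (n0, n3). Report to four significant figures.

R_eq = 2.166 Ω

MNA unknowns: 3 node voltages V₁..V_3
R1: Y=0.3861 on G[0,3]
R2: Y=0.3817 on G[1,2]
R3: Y=0.001572 on G[1,0]
R4: Y=0.3861 on G[2,3]
R5: Y=0.009009 on G[1,3]
R6: Y=0.0008696 on G[0,3]
R7: Y=0.08130 on G[0,2]
R8: Y=0.05714 on G[3,2]
R9: Y=0.7194 on G[3,1]
R10: Y=0.0005814 on G[3,0]
Isrc: z[0]−=0.597, z[3]+=0.597
solve → V1=1.244, V2=1.156, V3=1.293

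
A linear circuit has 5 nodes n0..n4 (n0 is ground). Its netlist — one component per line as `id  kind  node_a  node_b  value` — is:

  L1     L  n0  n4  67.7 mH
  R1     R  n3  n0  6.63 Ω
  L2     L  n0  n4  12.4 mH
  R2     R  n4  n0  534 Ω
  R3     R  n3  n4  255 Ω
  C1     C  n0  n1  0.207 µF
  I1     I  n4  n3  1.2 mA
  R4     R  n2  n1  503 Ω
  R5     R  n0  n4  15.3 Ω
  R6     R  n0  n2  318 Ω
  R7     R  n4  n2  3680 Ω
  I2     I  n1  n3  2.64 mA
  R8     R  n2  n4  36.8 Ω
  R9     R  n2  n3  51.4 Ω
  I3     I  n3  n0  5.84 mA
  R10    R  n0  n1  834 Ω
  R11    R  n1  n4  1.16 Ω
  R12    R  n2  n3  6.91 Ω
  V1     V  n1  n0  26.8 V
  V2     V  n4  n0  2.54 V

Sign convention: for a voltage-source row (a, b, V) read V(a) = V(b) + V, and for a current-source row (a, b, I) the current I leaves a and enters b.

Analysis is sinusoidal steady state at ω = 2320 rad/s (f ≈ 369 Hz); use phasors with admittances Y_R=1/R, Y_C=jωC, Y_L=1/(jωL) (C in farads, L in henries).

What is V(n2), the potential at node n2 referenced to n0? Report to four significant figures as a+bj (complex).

MNA unknowns: 4 node voltages V₁..V_4 plus 2 source currents (V1, V2)
L1: Y=0.000-0.006367j on G[0,4]
R1: Y=0.1508+0.000j on G[3,0]
L2: Y=0.000-0.03476j on G[0,4]
R2: Y=0.001873+0.000j on G[4,0]
R3: Y=0.003922+0.000j on G[3,4]
C1: Y=0.000+0.0004802j on G[0,1]
I1: z[4]−=0.0012, z[3]+=0.0012
R4: Y=0.001988+0.000j on G[2,1]
R5: Y=0.06536+0.000j on G[0,4]
R6: Y=0.003145+0.000j on G[0,2]
R7: Y=0.0002717+0.000j on G[4,2]
I2: z[1]−=0.00264, z[3]+=0.00264
R8: Y=0.02717+0.000j on G[2,4]
R9: Y=0.01946+0.000j on G[2,3]
I3: z[3]−=0.00584, z[0]+=0.00584
R10: Y=0.001199+0.000j on G[0,1]
R11: Y=0.8621+0.000j on G[1,4]
R12: Y=0.1447+0.000j on G[2,3]
V1: row V1−V0=26.8, i_V1 at 1,0
V2: row V4−V0=2.54, i_V2 at 4,0
solve → V1=26.80+0.000j, V2=1.132+0.000j, V3=0.6078+0.000j, V4=2.540+0.000j
aux → i_V1=-21.00-0.01287j, i_V2=20.70+0.1045j

1.132+0.000j V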